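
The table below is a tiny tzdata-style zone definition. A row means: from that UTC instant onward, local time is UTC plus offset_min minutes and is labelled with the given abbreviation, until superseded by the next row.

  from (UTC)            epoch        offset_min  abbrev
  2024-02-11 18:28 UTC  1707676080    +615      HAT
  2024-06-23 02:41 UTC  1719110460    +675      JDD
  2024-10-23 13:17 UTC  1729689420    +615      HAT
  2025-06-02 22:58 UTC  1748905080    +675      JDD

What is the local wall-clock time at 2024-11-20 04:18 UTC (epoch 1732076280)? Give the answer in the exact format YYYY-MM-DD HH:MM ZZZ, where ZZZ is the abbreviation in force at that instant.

2024-11-20 14:33 HAT

Query: 2024-11-20 04:18 UTC
Rule 3/4 (HAT, +10:15): 2024-10-23 13:17 UTC ≤ query < 2025-06-02 22:58 UTC
4·60 + 18 + 615 = 873 min
873 = 0·1440 + 873; 873 = 14·60 + 33 → 14:33, same day
→ 2024-11-20 14:33 HAT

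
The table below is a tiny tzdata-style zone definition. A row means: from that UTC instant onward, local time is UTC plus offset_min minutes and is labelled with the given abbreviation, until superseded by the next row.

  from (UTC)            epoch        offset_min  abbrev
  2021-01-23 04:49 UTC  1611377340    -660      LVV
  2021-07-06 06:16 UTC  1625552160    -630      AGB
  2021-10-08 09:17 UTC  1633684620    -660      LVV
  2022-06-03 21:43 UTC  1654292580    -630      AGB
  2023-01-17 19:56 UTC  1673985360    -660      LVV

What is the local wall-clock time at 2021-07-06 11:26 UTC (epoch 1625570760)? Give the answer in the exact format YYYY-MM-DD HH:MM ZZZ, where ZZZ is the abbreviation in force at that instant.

2021-07-06 00:56 AGB

Query: 2021-07-06 11:26 UTC
Rule 2/5 (AGB, -10:30): 2021-07-06 06:16 UTC ≤ query < 2021-10-08 09:17 UTC
11·60 + 26 - 630 = 56 min
56 = 0·1440 + 56; 56 = 0·60 + 56 → 00:56, same day
→ 2021-07-06 00:56 AGB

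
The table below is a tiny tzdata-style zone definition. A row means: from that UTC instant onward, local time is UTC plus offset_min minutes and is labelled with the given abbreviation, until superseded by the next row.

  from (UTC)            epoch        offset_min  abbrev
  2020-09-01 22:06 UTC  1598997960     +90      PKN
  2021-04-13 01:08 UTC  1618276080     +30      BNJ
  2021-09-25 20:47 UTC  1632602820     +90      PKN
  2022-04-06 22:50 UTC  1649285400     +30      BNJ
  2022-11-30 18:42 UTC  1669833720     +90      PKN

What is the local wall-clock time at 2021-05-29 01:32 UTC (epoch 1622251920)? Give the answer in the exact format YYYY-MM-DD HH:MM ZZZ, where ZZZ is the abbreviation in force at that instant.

Query: 2021-05-29 01:32 UTC
Rule 2/5 (BNJ, +00:30): 2021-04-13 01:08 UTC ≤ query < 2021-09-25 20:47 UTC
1·60 + 32 + 30 = 122 min
122 = 0·1440 + 122; 122 = 2·60 + 2 → 02:02, same day
→ 2021-05-29 02:02 BNJ

2021-05-29 02:02 BNJ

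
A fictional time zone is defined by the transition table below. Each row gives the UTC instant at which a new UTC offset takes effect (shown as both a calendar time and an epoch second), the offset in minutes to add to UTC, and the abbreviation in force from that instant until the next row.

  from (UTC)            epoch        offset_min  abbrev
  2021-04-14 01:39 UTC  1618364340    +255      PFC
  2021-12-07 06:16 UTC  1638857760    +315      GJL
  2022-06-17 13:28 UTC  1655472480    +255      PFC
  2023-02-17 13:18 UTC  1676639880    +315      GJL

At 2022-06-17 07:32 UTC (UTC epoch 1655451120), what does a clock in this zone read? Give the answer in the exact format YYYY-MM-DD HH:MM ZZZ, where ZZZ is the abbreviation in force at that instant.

Query: 2022-06-17 07:32 UTC
Rule 2/4 (GJL, +05:15): 2021-12-07 06:16 UTC ≤ query < 2022-06-17 13:28 UTC
7·60 + 32 + 315 = 767 min
767 = 0·1440 + 767; 767 = 12·60 + 47 → 12:47, same day
→ 2022-06-17 12:47 GJL

2022-06-17 12:47 GJL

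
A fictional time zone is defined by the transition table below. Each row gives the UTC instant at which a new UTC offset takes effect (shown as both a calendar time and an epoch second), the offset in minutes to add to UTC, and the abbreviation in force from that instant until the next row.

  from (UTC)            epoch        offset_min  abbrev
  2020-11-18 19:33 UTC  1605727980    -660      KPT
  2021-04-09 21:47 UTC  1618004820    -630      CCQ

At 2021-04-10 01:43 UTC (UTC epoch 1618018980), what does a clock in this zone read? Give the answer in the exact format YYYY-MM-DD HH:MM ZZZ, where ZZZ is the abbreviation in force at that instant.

2021-04-09 15:13 CCQ

Query: 2021-04-10 01:43 UTC
Rule 2/2 (CCQ, -10:30): 2021-04-09 21:47 UTC ≤ query < +∞
1·60 + 43 - 630 = -527 min
-527 = -1·1440 + 913; 913 = 15·60 + 13 → 15:13, 2021-04-10 - 1 day = 2021-04-09
→ 2021-04-09 15:13 CCQ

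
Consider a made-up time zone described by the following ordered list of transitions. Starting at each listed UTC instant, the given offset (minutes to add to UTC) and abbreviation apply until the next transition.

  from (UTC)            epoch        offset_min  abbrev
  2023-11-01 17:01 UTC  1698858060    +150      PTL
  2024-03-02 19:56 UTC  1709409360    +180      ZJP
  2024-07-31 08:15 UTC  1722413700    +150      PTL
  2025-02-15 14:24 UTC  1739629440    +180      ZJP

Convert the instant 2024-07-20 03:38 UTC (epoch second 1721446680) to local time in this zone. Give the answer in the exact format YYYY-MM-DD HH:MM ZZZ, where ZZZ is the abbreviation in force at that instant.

2024-07-20 06:38 ZJP

Query: 2024-07-20 03:38 UTC
Rule 2/4 (ZJP, +03:00): 2024-03-02 19:56 UTC ≤ query < 2024-07-31 08:15 UTC
3·60 + 38 + 180 = 398 min
398 = 0·1440 + 398; 398 = 6·60 + 38 → 06:38, same day
→ 2024-07-20 06:38 ZJP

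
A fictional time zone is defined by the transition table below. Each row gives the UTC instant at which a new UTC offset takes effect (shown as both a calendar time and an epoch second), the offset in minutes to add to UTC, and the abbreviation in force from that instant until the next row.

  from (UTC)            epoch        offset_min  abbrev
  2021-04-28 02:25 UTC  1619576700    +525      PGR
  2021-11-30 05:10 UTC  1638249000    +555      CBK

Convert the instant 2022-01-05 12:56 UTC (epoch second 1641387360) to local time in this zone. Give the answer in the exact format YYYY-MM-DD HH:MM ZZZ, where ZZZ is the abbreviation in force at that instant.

2022-01-05 22:11 CBK

Query: 2022-01-05 12:56 UTC
Rule 2/2 (CBK, +09:15): 2021-11-30 05:10 UTC ≤ query < +∞
12·60 + 56 + 555 = 1331 min
1331 = 0·1440 + 1331; 1331 = 22·60 + 11 → 22:11, same day
→ 2022-01-05 22:11 CBK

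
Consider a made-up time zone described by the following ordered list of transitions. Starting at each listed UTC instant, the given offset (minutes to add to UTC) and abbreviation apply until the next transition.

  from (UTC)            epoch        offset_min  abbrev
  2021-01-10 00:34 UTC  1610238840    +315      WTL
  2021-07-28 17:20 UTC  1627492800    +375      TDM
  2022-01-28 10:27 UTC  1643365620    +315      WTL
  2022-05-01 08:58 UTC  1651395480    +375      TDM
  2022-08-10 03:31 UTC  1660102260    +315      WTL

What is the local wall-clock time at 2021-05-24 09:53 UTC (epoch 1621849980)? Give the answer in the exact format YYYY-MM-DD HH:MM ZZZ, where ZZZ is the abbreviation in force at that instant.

2021-05-24 15:08 WTL

Query: 2021-05-24 09:53 UTC
Rule 1/5 (WTL, +05:15): 2021-01-10 00:34 UTC ≤ query < 2021-07-28 17:20 UTC
9·60 + 53 + 315 = 908 min
908 = 0·1440 + 908; 908 = 15·60 + 8 → 15:08, same day
→ 2021-05-24 15:08 WTL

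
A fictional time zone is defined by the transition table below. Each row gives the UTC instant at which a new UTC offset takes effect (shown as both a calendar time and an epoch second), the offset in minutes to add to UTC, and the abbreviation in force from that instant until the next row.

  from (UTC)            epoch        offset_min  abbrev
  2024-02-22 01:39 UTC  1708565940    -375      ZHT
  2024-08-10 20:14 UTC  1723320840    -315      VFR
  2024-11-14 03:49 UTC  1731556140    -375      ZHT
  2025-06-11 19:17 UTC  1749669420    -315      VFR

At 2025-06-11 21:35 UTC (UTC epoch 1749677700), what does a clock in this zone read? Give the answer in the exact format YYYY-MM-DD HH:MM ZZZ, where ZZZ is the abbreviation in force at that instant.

2025-06-11 16:20 VFR

Query: 2025-06-11 21:35 UTC
Rule 4/4 (VFR, -05:15): 2025-06-11 19:17 UTC ≤ query < +∞
21·60 + 35 - 315 = 980 min
980 = 0·1440 + 980; 980 = 16·60 + 20 → 16:20, same day
→ 2025-06-11 16:20 VFR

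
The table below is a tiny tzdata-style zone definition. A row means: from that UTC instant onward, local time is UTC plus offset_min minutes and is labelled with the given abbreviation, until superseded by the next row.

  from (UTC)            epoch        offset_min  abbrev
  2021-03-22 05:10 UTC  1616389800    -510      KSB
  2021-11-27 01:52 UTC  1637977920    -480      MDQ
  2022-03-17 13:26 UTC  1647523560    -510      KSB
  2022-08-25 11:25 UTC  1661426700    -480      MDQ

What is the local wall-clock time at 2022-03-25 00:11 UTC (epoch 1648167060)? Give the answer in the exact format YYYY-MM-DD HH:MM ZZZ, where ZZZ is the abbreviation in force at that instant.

Query: 2022-03-25 00:11 UTC
Rule 3/4 (KSB, -08:30): 2022-03-17 13:26 UTC ≤ query < 2022-08-25 11:25 UTC
0·60 + 11 - 510 = -499 min
-499 = -1·1440 + 941; 941 = 15·60 + 41 → 15:41, 2022-03-25 - 1 day = 2022-03-24
→ 2022-03-24 15:41 KSB

2022-03-24 15:41 KSB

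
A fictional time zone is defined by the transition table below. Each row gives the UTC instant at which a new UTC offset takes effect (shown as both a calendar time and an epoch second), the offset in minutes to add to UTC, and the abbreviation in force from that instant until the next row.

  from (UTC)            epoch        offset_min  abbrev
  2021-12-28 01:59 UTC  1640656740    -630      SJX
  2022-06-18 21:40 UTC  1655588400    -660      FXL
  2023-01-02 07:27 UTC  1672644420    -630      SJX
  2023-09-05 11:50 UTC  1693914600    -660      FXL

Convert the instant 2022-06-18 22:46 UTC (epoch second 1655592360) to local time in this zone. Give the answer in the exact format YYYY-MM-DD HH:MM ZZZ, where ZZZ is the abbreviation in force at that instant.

2022-06-18 11:46 FXL

Query: 2022-06-18 22:46 UTC
Rule 2/4 (FXL, -11:00): 2022-06-18 21:40 UTC ≤ query < 2023-01-02 07:27 UTC
22·60 + 46 - 660 = 706 min
706 = 0·1440 + 706; 706 = 11·60 + 46 → 11:46, same day
→ 2022-06-18 11:46 FXL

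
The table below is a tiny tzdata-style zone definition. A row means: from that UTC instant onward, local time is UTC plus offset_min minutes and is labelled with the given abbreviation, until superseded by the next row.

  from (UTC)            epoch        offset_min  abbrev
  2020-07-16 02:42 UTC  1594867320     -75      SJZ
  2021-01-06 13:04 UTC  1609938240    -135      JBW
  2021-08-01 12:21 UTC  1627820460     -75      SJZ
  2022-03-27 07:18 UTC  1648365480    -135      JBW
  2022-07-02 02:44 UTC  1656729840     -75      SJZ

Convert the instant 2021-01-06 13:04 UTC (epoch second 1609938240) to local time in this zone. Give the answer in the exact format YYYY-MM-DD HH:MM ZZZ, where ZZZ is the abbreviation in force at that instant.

Query: 2021-01-06 13:04 UTC
Rule 2/5 (JBW, -02:15): 2021-01-06 13:04 UTC ≤ query < 2021-08-01 12:21 UTC
13·60 + 4 - 135 = 649 min
649 = 0·1440 + 649; 649 = 10·60 + 49 → 10:49, same day
→ 2021-01-06 10:49 JBW

2021-01-06 10:49 JBW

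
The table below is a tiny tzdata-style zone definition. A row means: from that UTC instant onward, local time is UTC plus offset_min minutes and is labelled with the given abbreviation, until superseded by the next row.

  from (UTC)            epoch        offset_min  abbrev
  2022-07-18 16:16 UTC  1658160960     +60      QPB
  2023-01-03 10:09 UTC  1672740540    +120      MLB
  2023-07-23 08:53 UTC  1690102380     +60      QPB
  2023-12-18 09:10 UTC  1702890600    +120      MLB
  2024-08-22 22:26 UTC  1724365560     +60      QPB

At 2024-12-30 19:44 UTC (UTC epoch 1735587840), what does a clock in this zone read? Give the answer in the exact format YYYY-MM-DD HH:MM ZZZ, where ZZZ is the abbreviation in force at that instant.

Query: 2024-12-30 19:44 UTC
Rule 5/5 (QPB, +01:00): 2024-08-22 22:26 UTC ≤ query < +∞
19·60 + 44 + 60 = 1244 min
1244 = 0·1440 + 1244; 1244 = 20·60 + 44 → 20:44, same day
→ 2024-12-30 20:44 QPB

2024-12-30 20:44 QPB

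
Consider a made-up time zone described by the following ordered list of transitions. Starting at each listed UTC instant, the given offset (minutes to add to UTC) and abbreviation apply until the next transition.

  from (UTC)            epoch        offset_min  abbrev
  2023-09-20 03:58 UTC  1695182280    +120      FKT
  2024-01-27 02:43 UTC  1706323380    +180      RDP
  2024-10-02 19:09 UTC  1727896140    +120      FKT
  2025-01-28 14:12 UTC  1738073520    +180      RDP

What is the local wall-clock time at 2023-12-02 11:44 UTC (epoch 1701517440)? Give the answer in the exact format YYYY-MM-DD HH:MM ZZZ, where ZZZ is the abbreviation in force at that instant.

Query: 2023-12-02 11:44 UTC
Rule 1/4 (FKT, +02:00): 2023-09-20 03:58 UTC ≤ query < 2024-01-27 02:43 UTC
11·60 + 44 + 120 = 824 min
824 = 0·1440 + 824; 824 = 13·60 + 44 → 13:44, same day
→ 2023-12-02 13:44 FKT

2023-12-02 13:44 FKT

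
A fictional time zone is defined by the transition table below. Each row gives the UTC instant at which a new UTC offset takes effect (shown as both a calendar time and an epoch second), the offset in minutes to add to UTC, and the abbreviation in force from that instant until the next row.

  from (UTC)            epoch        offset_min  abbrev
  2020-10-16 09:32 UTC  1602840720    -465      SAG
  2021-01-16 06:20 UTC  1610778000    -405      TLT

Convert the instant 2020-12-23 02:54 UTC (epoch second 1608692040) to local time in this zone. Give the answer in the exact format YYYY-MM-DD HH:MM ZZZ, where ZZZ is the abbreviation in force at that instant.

2020-12-22 19:09 SAG

Query: 2020-12-23 02:54 UTC
Rule 1/2 (SAG, -07:45): 2020-10-16 09:32 UTC ≤ query < 2021-01-16 06:20 UTC
2·60 + 54 - 465 = -291 min
-291 = -1·1440 + 1149; 1149 = 19·60 + 9 → 19:09, 2020-12-23 - 1 day = 2020-12-22
→ 2020-12-22 19:09 SAG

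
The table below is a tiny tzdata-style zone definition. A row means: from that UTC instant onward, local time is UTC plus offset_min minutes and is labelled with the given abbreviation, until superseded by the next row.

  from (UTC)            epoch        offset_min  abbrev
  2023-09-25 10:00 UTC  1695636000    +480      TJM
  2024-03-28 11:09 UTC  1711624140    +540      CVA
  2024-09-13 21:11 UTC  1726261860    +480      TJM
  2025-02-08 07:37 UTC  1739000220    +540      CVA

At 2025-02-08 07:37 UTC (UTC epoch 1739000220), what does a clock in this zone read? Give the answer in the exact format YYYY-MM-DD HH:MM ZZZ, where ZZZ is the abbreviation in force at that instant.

2025-02-08 16:37 CVA

Query: 2025-02-08 07:37 UTC
Rule 4/4 (CVA, +09:00): 2025-02-08 07:37 UTC ≤ query < +∞
7·60 + 37 + 540 = 997 min
997 = 0·1440 + 997; 997 = 16·60 + 37 → 16:37, same day
→ 2025-02-08 16:37 CVA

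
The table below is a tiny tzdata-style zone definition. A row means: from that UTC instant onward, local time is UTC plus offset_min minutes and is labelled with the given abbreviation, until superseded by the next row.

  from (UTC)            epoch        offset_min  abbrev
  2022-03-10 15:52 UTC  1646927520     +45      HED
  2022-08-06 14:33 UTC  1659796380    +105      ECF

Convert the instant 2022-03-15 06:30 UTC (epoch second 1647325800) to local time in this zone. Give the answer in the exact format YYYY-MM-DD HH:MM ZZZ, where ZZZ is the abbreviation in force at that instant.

Query: 2022-03-15 06:30 UTC
Rule 1/2 (HED, +00:45): 2022-03-10 15:52 UTC ≤ query < 2022-08-06 14:33 UTC
6·60 + 30 + 45 = 435 min
435 = 0·1440 + 435; 435 = 7·60 + 15 → 07:15, same day
→ 2022-03-15 07:15 HED

2022-03-15 07:15 HED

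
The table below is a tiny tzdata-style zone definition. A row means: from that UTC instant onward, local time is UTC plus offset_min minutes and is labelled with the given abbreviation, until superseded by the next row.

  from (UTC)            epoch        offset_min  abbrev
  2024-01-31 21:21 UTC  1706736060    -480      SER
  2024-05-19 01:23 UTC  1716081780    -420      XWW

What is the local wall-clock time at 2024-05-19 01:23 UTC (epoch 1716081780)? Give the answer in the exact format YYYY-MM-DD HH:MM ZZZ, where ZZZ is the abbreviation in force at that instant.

Query: 2024-05-19 01:23 UTC
Rule 2/2 (XWW, -07:00): 2024-05-19 01:23 UTC ≤ query < +∞
1·60 + 23 - 420 = -337 min
-337 = -1·1440 + 1103; 1103 = 18·60 + 23 → 18:23, 2024-05-19 - 1 day = 2024-05-18
→ 2024-05-18 18:23 XWW

2024-05-18 18:23 XWW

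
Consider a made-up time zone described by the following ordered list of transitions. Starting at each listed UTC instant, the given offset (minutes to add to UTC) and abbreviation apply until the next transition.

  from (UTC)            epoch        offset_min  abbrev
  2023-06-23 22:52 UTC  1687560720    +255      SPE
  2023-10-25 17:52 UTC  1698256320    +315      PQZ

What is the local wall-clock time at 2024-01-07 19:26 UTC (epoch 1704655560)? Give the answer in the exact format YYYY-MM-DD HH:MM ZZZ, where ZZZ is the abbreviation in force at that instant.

Query: 2024-01-07 19:26 UTC
Rule 2/2 (PQZ, +05:15): 2023-10-25 17:52 UTC ≤ query < +∞
19·60 + 26 + 315 = 1481 min
1481 = 1·1440 + 41; 41 = 0·60 + 41 → 00:41, 2024-01-07 + 1 day = 2024-01-08
→ 2024-01-08 00:41 PQZ

2024-01-08 00:41 PQZ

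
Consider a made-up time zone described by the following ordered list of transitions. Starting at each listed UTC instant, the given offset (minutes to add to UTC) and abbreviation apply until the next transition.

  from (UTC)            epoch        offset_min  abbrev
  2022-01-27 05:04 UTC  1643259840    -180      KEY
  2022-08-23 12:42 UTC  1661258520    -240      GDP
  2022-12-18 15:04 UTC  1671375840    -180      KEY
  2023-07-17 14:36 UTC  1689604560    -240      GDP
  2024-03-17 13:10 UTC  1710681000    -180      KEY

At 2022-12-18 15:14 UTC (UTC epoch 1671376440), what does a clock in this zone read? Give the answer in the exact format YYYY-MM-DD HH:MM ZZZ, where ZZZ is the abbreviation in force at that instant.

Query: 2022-12-18 15:14 UTC
Rule 3/5 (KEY, -03:00): 2022-12-18 15:04 UTC ≤ query < 2023-07-17 14:36 UTC
15·60 + 14 - 180 = 734 min
734 = 0·1440 + 734; 734 = 12·60 + 14 → 12:14, same day
→ 2022-12-18 12:14 KEY

2022-12-18 12:14 KEY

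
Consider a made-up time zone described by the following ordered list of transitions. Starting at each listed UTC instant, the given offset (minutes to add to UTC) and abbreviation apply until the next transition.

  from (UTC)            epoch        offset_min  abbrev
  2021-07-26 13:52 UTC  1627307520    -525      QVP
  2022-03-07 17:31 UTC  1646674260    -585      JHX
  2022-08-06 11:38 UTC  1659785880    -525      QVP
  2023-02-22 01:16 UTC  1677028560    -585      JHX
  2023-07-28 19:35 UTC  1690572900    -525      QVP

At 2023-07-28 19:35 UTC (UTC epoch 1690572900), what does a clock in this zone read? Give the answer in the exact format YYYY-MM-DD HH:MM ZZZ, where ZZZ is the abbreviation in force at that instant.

Query: 2023-07-28 19:35 UTC
Rule 5/5 (QVP, -08:45): 2023-07-28 19:35 UTC ≤ query < +∞
19·60 + 35 - 525 = 650 min
650 = 0·1440 + 650; 650 = 10·60 + 50 → 10:50, same day
→ 2023-07-28 10:50 QVP

2023-07-28 10:50 QVP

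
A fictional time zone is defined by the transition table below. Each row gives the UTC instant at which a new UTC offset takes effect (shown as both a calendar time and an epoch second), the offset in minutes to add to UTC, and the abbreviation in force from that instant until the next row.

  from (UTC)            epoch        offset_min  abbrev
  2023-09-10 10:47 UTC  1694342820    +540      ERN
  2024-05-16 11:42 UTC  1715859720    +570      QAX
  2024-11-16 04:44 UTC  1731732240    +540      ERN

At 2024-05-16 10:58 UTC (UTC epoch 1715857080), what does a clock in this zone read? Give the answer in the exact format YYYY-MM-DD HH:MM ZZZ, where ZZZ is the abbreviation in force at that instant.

Query: 2024-05-16 10:58 UTC
Rule 1/3 (ERN, +09:00): 2023-09-10 10:47 UTC ≤ query < 2024-05-16 11:42 UTC
10·60 + 58 + 540 = 1198 min
1198 = 0·1440 + 1198; 1198 = 19·60 + 58 → 19:58, same day
→ 2024-05-16 19:58 ERN

2024-05-16 19:58 ERN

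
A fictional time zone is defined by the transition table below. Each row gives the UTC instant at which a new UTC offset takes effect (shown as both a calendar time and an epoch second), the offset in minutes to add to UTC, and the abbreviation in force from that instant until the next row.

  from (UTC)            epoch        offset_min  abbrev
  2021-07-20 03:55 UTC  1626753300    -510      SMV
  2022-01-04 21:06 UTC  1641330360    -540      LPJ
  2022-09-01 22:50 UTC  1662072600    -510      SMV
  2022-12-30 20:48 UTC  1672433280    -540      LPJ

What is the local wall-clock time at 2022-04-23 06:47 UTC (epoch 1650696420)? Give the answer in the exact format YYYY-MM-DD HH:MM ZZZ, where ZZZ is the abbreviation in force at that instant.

Query: 2022-04-23 06:47 UTC
Rule 2/4 (LPJ, -09:00): 2022-01-04 21:06 UTC ≤ query < 2022-09-01 22:50 UTC
6·60 + 47 - 540 = -133 min
-133 = -1·1440 + 1307; 1307 = 21·60 + 47 → 21:47, 2022-04-23 - 1 day = 2022-04-22
→ 2022-04-22 21:47 LPJ

2022-04-22 21:47 LPJ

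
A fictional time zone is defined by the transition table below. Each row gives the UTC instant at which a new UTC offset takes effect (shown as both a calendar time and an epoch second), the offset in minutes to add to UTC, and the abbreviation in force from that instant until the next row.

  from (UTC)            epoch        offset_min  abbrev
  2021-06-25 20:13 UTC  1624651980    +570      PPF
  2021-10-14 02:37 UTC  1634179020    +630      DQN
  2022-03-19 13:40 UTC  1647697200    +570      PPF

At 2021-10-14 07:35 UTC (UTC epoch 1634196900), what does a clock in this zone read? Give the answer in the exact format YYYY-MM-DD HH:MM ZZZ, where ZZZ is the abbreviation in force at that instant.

2021-10-14 18:05 DQN

Query: 2021-10-14 07:35 UTC
Rule 2/3 (DQN, +10:30): 2021-10-14 02:37 UTC ≤ query < 2022-03-19 13:40 UTC
7·60 + 35 + 630 = 1085 min
1085 = 0·1440 + 1085; 1085 = 18·60 + 5 → 18:05, same day
→ 2021-10-14 18:05 DQN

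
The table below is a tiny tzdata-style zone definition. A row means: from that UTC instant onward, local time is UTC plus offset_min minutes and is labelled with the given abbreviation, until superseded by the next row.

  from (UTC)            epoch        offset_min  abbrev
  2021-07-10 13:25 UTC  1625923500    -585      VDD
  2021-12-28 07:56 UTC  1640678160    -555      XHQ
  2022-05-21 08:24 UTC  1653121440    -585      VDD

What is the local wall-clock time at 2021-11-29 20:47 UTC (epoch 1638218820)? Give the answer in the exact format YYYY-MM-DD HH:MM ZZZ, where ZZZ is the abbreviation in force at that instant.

Query: 2021-11-29 20:47 UTC
Rule 1/3 (VDD, -09:45): 2021-07-10 13:25 UTC ≤ query < 2021-12-28 07:56 UTC
20·60 + 47 - 585 = 662 min
662 = 0·1440 + 662; 662 = 11·60 + 2 → 11:02, same day
→ 2021-11-29 11:02 VDD

2021-11-29 11:02 VDD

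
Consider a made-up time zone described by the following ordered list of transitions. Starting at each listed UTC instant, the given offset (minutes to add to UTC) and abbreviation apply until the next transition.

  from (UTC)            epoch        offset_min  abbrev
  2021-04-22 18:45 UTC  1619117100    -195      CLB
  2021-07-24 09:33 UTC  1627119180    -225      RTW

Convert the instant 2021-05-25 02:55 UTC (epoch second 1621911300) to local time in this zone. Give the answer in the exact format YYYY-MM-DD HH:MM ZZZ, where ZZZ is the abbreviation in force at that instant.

Query: 2021-05-25 02:55 UTC
Rule 1/2 (CLB, -03:15): 2021-04-22 18:45 UTC ≤ query < 2021-07-24 09:33 UTC
2·60 + 55 - 195 = -20 min
-20 = -1·1440 + 1420; 1420 = 23·60 + 40 → 23:40, 2021-05-25 - 1 day = 2021-05-24
→ 2021-05-24 23:40 CLB

2021-05-24 23:40 CLB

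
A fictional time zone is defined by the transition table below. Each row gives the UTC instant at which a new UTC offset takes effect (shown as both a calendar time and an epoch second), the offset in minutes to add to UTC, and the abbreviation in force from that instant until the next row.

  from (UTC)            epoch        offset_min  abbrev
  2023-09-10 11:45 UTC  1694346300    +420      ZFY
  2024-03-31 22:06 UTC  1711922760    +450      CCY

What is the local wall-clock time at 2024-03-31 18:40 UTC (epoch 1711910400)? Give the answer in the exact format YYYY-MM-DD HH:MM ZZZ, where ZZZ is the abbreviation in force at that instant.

2024-04-01 01:40 ZFY

Query: 2024-03-31 18:40 UTC
Rule 1/2 (ZFY, +07:00): 2023-09-10 11:45 UTC ≤ query < 2024-03-31 22:06 UTC
18·60 + 40 + 420 = 1540 min
1540 = 1·1440 + 100; 100 = 1·60 + 40 → 01:40, 2024-03-31 + 1 day = 2024-04-01
→ 2024-04-01 01:40 ZFY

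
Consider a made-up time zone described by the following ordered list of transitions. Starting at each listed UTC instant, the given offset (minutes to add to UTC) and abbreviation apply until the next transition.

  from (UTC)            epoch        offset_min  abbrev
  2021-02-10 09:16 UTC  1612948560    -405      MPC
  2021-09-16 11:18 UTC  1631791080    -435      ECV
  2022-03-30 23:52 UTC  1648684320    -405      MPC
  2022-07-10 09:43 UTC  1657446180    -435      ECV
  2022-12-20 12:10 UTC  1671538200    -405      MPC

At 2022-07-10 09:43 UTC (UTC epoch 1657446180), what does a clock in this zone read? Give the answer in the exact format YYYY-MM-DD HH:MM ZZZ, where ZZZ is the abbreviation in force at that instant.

Query: 2022-07-10 09:43 UTC
Rule 4/5 (ECV, -07:15): 2022-07-10 09:43 UTC ≤ query < 2022-12-20 12:10 UTC
9·60 + 43 - 435 = 148 min
148 = 0·1440 + 148; 148 = 2·60 + 28 → 02:28, same day
→ 2022-07-10 02:28 ECV

2022-07-10 02:28 ECV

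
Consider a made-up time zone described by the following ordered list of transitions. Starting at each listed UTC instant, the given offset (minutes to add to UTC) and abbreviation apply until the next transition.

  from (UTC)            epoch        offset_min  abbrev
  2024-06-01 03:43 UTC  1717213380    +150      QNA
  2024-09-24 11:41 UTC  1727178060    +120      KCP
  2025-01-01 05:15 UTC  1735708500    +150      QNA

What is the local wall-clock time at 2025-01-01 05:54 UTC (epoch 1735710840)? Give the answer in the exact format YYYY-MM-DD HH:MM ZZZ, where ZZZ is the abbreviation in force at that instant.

Query: 2025-01-01 05:54 UTC
Rule 3/3 (QNA, +02:30): 2025-01-01 05:15 UTC ≤ query < +∞
5·60 + 54 + 150 = 504 min
504 = 0·1440 + 504; 504 = 8·60 + 24 → 08:24, same day
→ 2025-01-01 08:24 QNA

2025-01-01 08:24 QNA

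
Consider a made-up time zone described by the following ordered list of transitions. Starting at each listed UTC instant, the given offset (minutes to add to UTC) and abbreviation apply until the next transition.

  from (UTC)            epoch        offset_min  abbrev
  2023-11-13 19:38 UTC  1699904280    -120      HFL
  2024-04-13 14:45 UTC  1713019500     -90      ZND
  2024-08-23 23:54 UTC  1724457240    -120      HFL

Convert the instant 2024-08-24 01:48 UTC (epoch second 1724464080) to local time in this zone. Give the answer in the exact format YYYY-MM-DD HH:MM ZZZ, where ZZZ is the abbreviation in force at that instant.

2024-08-23 23:48 HFL

Query: 2024-08-24 01:48 UTC
Rule 3/3 (HFL, -02:00): 2024-08-23 23:54 UTC ≤ query < +∞
1·60 + 48 - 120 = -12 min
-12 = -1·1440 + 1428; 1428 = 23·60 + 48 → 23:48, 2024-08-24 - 1 day = 2024-08-23
→ 2024-08-23 23:48 HFL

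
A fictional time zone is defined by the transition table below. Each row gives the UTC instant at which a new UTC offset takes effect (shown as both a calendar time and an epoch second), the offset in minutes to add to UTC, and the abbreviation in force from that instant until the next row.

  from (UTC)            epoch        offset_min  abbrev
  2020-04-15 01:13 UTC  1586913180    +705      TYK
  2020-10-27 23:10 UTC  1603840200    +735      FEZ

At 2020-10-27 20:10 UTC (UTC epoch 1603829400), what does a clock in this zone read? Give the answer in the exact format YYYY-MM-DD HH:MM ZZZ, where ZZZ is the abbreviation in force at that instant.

Query: 2020-10-27 20:10 UTC
Rule 1/2 (TYK, +11:45): 2020-04-15 01:13 UTC ≤ query < 2020-10-27 23:10 UTC
20·60 + 10 + 705 = 1915 min
1915 = 1·1440 + 475; 475 = 7·60 + 55 → 07:55, 2020-10-27 + 1 day = 2020-10-28
→ 2020-10-28 07:55 TYK

2020-10-28 07:55 TYK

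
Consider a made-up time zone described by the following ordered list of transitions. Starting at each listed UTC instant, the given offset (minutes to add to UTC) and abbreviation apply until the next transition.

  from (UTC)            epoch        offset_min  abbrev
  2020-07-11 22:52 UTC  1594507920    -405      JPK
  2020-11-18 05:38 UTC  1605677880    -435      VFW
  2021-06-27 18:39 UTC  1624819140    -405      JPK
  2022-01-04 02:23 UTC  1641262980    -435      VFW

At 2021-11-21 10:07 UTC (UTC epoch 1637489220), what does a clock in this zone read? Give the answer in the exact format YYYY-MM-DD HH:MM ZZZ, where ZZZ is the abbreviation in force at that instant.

Query: 2021-11-21 10:07 UTC
Rule 3/4 (JPK, -06:45): 2021-06-27 18:39 UTC ≤ query < 2022-01-04 02:23 UTC
10·60 + 7 - 405 = 202 min
202 = 0·1440 + 202; 202 = 3·60 + 22 → 03:22, same day
→ 2021-11-21 03:22 JPK

2021-11-21 03:22 JPK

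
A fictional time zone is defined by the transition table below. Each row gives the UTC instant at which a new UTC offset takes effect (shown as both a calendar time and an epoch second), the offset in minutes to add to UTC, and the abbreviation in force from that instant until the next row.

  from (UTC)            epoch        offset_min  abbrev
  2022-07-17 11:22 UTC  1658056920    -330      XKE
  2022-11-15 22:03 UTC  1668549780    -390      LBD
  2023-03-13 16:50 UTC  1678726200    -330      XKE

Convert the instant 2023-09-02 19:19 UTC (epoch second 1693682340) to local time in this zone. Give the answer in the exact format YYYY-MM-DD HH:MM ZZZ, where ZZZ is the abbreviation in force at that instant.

Query: 2023-09-02 19:19 UTC
Rule 3/3 (XKE, -05:30): 2023-03-13 16:50 UTC ≤ query < +∞
19·60 + 19 - 330 = 829 min
829 = 0·1440 + 829; 829 = 13·60 + 49 → 13:49, same day
→ 2023-09-02 13:49 XKE

2023-09-02 13:49 XKE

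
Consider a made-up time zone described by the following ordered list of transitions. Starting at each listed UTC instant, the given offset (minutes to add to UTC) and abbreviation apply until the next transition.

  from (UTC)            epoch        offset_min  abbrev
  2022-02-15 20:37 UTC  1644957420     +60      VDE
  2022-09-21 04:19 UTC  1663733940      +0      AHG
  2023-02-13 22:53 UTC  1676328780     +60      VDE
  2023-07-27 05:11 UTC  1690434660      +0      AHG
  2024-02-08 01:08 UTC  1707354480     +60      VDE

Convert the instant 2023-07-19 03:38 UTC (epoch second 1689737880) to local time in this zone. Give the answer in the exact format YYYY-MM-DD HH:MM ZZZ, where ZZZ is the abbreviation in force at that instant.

2023-07-19 04:38 VDE

Query: 2023-07-19 03:38 UTC
Rule 3/5 (VDE, +01:00): 2023-02-13 22:53 UTC ≤ query < 2023-07-27 05:11 UTC
3·60 + 38 + 60 = 278 min
278 = 0·1440 + 278; 278 = 4·60 + 38 → 04:38, same day
→ 2023-07-19 04:38 VDE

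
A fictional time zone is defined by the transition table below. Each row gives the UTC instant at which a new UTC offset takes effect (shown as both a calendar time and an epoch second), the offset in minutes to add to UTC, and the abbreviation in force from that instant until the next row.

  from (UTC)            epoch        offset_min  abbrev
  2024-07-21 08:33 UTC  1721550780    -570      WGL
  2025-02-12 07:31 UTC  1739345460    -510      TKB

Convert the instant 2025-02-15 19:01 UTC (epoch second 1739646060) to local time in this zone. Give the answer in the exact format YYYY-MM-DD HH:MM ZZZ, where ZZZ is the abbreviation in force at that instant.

2025-02-15 10:31 TKB

Query: 2025-02-15 19:01 UTC
Rule 2/2 (TKB, -08:30): 2025-02-12 07:31 UTC ≤ query < +∞
19·60 + 1 - 510 = 631 min
631 = 0·1440 + 631; 631 = 10·60 + 31 → 10:31, same day
→ 2025-02-15 10:31 TKB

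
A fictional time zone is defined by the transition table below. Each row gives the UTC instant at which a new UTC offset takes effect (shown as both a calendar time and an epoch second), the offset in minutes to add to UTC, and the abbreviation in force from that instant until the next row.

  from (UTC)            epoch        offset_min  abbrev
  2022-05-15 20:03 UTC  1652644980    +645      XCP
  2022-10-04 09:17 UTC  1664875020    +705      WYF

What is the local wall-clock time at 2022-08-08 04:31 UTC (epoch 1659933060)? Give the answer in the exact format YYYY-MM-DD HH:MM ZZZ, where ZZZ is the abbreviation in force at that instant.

2022-08-08 15:16 XCP

Query: 2022-08-08 04:31 UTC
Rule 1/2 (XCP, +10:45): 2022-05-15 20:03 UTC ≤ query < 2022-10-04 09:17 UTC
4·60 + 31 + 645 = 916 min
916 = 0·1440 + 916; 916 = 15·60 + 16 → 15:16, same day
→ 2022-08-08 15:16 XCP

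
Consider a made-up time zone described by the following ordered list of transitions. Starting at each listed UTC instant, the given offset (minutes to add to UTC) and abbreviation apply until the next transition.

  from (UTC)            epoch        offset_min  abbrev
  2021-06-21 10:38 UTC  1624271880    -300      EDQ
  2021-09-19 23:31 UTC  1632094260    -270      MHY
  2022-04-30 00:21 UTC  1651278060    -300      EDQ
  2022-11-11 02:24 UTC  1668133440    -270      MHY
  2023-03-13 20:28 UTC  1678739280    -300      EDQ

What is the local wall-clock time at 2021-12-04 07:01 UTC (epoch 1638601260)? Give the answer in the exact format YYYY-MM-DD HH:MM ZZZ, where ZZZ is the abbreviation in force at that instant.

2021-12-04 02:31 MHY

Query: 2021-12-04 07:01 UTC
Rule 2/5 (MHY, -04:30): 2021-09-19 23:31 UTC ≤ query < 2022-04-30 00:21 UTC
7·60 + 1 - 270 = 151 min
151 = 0·1440 + 151; 151 = 2·60 + 31 → 02:31, same day
→ 2021-12-04 02:31 MHY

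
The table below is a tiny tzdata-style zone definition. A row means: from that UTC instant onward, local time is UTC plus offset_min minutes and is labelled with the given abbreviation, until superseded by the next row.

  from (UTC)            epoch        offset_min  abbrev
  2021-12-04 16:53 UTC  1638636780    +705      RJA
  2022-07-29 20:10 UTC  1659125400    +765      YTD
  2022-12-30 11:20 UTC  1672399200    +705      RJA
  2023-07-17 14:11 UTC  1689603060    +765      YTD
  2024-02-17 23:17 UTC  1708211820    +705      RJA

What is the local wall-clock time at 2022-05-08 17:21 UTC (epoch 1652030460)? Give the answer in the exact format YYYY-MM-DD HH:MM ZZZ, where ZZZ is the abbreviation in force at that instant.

2022-05-09 05:06 RJA

Query: 2022-05-08 17:21 UTC
Rule 1/5 (RJA, +11:45): 2021-12-04 16:53 UTC ≤ query < 2022-07-29 20:10 UTC
17·60 + 21 + 705 = 1746 min
1746 = 1·1440 + 306; 306 = 5·60 + 6 → 05:06, 2022-05-08 + 1 day = 2022-05-09
→ 2022-05-09 05:06 RJA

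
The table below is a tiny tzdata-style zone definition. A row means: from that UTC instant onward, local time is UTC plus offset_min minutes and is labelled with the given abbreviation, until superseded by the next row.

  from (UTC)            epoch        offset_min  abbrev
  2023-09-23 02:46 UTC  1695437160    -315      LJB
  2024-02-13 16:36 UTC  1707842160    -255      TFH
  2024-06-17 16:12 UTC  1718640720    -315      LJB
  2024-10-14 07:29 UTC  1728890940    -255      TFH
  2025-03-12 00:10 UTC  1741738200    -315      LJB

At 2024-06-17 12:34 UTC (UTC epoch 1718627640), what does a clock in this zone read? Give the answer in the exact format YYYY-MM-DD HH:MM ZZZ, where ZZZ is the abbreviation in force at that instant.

2024-06-17 08:19 TFH

Query: 2024-06-17 12:34 UTC
Rule 2/5 (TFH, -04:15): 2024-02-13 16:36 UTC ≤ query < 2024-06-17 16:12 UTC
12·60 + 34 - 255 = 499 min
499 = 0·1440 + 499; 499 = 8·60 + 19 → 08:19, same day
→ 2024-06-17 08:19 TFH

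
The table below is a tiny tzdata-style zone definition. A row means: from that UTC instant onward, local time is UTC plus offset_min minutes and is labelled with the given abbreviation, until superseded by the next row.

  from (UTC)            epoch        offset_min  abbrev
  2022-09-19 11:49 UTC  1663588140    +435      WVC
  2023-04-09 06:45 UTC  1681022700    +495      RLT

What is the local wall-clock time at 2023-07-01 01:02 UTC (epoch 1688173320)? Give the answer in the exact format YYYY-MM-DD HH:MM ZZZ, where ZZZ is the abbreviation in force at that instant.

Query: 2023-07-01 01:02 UTC
Rule 2/2 (RLT, +08:15): 2023-04-09 06:45 UTC ≤ query < +∞
1·60 + 2 + 495 = 557 min
557 = 0·1440 + 557; 557 = 9·60 + 17 → 09:17, same day
→ 2023-07-01 09:17 RLT

2023-07-01 09:17 RLT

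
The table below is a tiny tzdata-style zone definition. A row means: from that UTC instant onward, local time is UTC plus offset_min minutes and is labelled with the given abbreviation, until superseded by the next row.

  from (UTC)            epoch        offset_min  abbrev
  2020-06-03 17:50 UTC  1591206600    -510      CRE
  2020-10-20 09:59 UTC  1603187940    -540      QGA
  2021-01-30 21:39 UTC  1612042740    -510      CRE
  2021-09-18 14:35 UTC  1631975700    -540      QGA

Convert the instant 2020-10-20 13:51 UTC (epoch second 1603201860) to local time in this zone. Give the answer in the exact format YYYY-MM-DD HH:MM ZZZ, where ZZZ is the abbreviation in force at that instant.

Query: 2020-10-20 13:51 UTC
Rule 2/4 (QGA, -09:00): 2020-10-20 09:59 UTC ≤ query < 2021-01-30 21:39 UTC
13·60 + 51 - 540 = 291 min
291 = 0·1440 + 291; 291 = 4·60 + 51 → 04:51, same day
→ 2020-10-20 04:51 QGA

2020-10-20 04:51 QGA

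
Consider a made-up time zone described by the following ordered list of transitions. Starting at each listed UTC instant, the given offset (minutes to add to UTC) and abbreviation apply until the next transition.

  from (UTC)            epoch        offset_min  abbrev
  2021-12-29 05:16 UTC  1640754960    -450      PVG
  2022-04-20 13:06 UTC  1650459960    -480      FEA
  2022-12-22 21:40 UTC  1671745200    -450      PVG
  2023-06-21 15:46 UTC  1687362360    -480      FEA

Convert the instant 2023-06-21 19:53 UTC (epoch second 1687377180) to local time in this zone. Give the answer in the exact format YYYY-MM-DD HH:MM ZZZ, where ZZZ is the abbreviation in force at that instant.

Query: 2023-06-21 19:53 UTC
Rule 4/4 (FEA, -08:00): 2023-06-21 15:46 UTC ≤ query < +∞
19·60 + 53 - 480 = 713 min
713 = 0·1440 + 713; 713 = 11·60 + 53 → 11:53, same day
→ 2023-06-21 11:53 FEA

2023-06-21 11:53 FEA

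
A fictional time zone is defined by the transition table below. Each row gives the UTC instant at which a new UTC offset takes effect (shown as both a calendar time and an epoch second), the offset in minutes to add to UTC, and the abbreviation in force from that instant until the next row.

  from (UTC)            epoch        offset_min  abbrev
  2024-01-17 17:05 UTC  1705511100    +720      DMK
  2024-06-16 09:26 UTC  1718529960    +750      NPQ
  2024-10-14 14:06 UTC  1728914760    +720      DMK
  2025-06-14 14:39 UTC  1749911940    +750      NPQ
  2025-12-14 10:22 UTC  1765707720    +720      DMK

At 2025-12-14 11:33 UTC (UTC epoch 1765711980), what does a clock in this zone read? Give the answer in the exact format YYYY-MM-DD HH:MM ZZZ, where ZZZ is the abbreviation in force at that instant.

Query: 2025-12-14 11:33 UTC
Rule 5/5 (DMK, +12:00): 2025-12-14 10:22 UTC ≤ query < +∞
11·60 + 33 + 720 = 1413 min
1413 = 0·1440 + 1413; 1413 = 23·60 + 33 → 23:33, same day
→ 2025-12-14 23:33 DMK

2025-12-14 23:33 DMK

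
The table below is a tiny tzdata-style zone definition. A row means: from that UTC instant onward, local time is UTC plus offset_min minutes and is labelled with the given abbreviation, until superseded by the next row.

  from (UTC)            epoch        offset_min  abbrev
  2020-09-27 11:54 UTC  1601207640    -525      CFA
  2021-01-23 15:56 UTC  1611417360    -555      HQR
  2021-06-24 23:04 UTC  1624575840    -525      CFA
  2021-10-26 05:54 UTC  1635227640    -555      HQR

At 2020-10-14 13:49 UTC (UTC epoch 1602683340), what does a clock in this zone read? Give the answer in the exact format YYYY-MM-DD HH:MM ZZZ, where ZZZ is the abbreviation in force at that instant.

Query: 2020-10-14 13:49 UTC
Rule 1/4 (CFA, -08:45): 2020-09-27 11:54 UTC ≤ query < 2021-01-23 15:56 UTC
13·60 + 49 - 525 = 304 min
304 = 0·1440 + 304; 304 = 5·60 + 4 → 05:04, same day
→ 2020-10-14 05:04 CFA

2020-10-14 05:04 CFA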